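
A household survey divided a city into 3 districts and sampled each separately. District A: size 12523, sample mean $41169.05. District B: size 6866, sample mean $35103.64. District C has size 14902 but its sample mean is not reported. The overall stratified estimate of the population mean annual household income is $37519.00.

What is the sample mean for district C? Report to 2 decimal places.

Σ Nₕx̄ₕ = N·μ, so 14902·x̄_C = 34291·37519.00 − (12523·41169.05 + 6866·35103.64).
= 1286564029 − 756581605.39 = 529982423.61.
x̄_C = 529982423.61 / 14902 = 35564.5164... → 35564.52.

35564.52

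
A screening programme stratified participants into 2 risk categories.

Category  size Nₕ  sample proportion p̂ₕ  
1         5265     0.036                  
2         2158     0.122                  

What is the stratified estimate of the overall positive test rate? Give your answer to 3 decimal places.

Wₕ = Nₕ/N with N = 7423: 0.7093, 0.2907.
p̂_st = 0.7093·0.036 + 0.2907·0.122 ≈ 0.06100... → 0.061.

0.061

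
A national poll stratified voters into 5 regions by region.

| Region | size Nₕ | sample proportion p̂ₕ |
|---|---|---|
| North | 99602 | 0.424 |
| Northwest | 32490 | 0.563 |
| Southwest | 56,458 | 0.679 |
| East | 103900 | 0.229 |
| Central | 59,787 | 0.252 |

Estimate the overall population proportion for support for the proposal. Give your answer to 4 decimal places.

0.3910

N = 99602 + 32490 + 56458 + 103900 + 59787 = 352237.
Overall proportion = Σ (Nₕ/N)·p̂ₕ.
Σ Nₕp̂ₕ = 42231.248 + 18291.87 + 38334.982 + 23793.1 + 15066.324 = 137717.524.
137717.524 / 352237 = 0.390980... → 0.3910.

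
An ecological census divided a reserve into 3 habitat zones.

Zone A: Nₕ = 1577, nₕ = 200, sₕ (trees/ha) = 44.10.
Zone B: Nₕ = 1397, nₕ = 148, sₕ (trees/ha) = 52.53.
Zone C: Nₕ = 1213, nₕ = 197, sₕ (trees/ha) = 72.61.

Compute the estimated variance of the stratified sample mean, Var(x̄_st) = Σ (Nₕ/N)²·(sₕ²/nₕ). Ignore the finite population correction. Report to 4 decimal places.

5.7012

N = 4187; Wₕ = Nₕ/N.
zone A: (1577/4187)²·44.10²/200 = 1.3794458
zone B: (1397/4187)²·52.53²/148 = 2.0755824
zone C: (1213/4187)²·72.61²/197 = 2.2461685
Sum = 5.7011967 → 5.7012.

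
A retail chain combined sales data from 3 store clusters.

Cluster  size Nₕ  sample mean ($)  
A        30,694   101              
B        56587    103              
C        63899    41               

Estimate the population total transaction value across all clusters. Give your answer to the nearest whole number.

11548414

Estimate total by summing Nₕ·x̄ₕ over strata.
30694·101 + 56587·103 + 63899·41 = 3100094 + 5828461 + 2619859 = 11548414.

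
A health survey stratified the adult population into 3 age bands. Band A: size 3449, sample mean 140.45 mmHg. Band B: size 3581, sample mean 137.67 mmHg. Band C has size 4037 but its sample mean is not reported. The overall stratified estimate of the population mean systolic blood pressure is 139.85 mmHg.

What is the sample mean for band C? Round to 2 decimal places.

141.27

Σ Nₕx̄ₕ = N·μ, so 4037·x̄_C = 11067·139.85 − (3449·140.45 + 3581·137.67).
= 1547719.95 − 977408.32 = 570311.63.
x̄_C = 570311.63 / 4037 = 141.2711... → 141.27.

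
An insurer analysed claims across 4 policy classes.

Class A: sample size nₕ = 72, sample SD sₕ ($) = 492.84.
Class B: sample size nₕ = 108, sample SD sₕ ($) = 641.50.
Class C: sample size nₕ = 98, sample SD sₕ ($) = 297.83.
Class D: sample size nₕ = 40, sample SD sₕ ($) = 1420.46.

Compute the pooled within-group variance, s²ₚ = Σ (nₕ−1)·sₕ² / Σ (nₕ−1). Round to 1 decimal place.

Degrees of freedom: 71 + 107 + 97 + 39 = 314.
Σ(nₕ−1)sₕ² = 71·242891.2656 + 107·411522.25 + 97·88702.7089 + 39·2017706.6116 = 148572881.2233.
s²ₚ = 148572881.2233 / 314 = 473162.042... → 473162.0.

473162.0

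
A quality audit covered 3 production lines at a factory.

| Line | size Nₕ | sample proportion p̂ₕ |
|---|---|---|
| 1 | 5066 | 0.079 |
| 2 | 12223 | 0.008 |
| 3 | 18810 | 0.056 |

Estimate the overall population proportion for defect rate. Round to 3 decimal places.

0.043

Wₕ = Nₕ/N with N = 36099: 0.1403, 0.3386, 0.5211.
p̂_st = 0.1403·0.079 + 0.3386·0.008 + 0.5211·0.056 ≈ 0.04298... → 0.043.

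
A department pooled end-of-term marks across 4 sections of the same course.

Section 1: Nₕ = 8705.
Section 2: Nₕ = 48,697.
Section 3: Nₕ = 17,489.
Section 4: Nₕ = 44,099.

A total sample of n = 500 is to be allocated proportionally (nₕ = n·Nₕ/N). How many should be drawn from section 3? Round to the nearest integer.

73

N = 8705 + 48697 + 17489 + 44099 = 118990.
n_3 = 500·17489/118990 = 73.489... → 73.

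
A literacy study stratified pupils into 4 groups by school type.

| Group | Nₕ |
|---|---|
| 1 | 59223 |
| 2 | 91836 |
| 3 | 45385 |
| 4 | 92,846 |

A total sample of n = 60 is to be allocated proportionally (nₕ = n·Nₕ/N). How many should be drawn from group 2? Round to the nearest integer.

19

Share of group 2 = 91836/289290 = 0.31745.
Allocate 60 × 0.31745 = 19.047... → 19.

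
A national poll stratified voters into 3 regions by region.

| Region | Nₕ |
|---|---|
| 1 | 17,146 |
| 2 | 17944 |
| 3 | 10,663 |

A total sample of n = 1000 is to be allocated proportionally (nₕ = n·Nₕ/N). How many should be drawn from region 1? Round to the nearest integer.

N = 17146 + 17944 + 10663 = 45753.
n_1 = 1000·17146/45753 = 374.751... → 375.

375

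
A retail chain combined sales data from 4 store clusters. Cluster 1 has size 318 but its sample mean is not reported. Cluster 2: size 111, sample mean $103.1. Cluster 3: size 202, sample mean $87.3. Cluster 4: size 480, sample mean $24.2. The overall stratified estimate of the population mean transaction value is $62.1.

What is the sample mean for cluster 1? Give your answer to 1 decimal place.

89.0

Σ Nₕx̄ₕ = N·μ, so 318·x̄_1 = 1111·62.1 − (111·103.1 + 202·87.3 + 480·24.2).
= 68993.1 − 40694.7 = 28298.4.
x̄_1 = 28298.4 / 318 = 88.989... → 89.0.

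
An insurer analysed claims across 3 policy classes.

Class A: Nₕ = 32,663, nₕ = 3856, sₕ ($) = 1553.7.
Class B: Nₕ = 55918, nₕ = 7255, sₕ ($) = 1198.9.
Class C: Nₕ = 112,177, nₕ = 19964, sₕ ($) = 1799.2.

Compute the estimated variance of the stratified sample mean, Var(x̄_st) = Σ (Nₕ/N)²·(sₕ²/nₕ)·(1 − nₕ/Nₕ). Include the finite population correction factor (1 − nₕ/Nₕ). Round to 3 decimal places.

69.608

N = 200758; Wₕ = Nₕ/N.
class A: (32663/200758)²·1553.7²/3856·(1 − 3856/32663) = 14.615231
class B: (55918/200758)²·1198.9²/7255·(1 − 7255/55918) = 13.376217
class C: (112177/200758)²·1799.2²/19964·(1 − 19964/112177) = 41.616119
Sum = 69.607567 → 69.608.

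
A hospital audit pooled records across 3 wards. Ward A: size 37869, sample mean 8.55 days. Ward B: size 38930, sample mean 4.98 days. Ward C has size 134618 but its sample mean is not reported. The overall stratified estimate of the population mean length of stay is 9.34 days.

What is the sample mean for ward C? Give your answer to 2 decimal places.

10.82

N = 37869 + 38930 + 134618 = 211417.
Overall total = μ·N = 9.34·211417 = 1974634.78.
Subtract the known strata: 37869·8.55 + 38930·4.98 = 517651.35.
Remaining total for ward C: 1974634.78 − 517651.35 = 1456983.43.
Divide by its size: 1456983.43 / 134618 = 10.8231... → 10.82.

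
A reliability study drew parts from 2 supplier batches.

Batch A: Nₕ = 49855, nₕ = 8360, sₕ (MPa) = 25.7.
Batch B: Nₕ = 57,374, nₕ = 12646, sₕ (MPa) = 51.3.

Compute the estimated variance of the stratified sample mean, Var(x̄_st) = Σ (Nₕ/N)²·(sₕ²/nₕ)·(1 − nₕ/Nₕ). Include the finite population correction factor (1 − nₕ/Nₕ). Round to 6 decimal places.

N = 107229; Wₕ = Nₕ/N.
batch A: (49855/107229)²·25.7²/8360·(1 − 8360/49855) = 0.014214774
batch B: (57374/107229)²·51.3²/12646·(1 − 12646/57374) = 0.046446356
Sum = 0.060661130 → 0.060661.

0.060661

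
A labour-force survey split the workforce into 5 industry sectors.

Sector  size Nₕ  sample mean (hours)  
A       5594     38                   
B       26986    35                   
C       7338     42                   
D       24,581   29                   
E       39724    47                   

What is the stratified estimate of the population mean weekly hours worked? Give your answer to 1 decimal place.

x̄_st = (Σ Nₕx̄ₕ) / (Σ Nₕ) = (5594·38 + 26986·35 + 7338·42 + 24581·29 + 39724·47) / 104223
= 4045155 / 104223 = 38.812... → 38.8.

38.8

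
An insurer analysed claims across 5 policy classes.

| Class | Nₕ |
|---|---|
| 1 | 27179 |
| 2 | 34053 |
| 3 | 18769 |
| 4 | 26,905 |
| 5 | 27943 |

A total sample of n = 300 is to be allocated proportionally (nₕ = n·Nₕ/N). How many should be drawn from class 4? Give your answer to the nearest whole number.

60

N = 27179 + 34053 + 18769 + 26905 + 27943 = 134849.
n_4 = 300·26905/134849 = 59.856... → 60.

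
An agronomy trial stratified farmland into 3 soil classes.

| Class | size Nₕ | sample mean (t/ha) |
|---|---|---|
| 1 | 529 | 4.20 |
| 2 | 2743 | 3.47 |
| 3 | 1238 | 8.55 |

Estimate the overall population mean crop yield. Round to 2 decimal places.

x̄_st = (Σ Nₕx̄ₕ) / (Σ Nₕ) = (529·4.20 + 2743·3.47 + 1238·8.55) / 4510
= 22324.91 / 4510 = 4.9501... → 4.95.

4.95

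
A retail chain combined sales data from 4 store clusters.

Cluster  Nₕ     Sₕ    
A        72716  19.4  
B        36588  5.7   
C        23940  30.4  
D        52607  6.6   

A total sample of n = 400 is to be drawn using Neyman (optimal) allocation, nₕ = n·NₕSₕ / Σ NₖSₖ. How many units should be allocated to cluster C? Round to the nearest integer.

108

Σ NₕSₕ = 72716·19.4 + 36588·5.7 + 23940·30.4 + 52607·6.6 = 2694224.2.
Share for C: 727776/2694224.2 = 0.27012.
n_C = 400 × 0.27012 = 108.050... → 108.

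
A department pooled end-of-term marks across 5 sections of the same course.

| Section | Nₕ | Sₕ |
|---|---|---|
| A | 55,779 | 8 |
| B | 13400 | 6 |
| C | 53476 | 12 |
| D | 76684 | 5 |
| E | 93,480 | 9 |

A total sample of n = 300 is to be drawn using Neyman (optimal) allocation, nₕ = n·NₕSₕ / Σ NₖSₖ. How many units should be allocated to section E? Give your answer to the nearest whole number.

Σ NₕSₕ = 55779·8 + 13400·6 + 53476·12 + 76684·5 + 93480·9 = 2393084.
Share for E: 841320/2393084 = 0.35156.
n_E = 300 × 0.35156 = 105.469... → 105.

105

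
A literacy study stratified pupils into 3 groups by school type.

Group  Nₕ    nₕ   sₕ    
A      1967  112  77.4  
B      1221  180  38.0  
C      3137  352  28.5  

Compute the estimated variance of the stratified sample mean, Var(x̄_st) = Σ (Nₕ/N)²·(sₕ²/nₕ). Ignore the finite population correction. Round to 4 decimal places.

N = 6325. Term for each stratum: Wₕ²sₕ²/nₕ.
Var(x̄_st) = 5.1731082 + 0.2989544 + 0.5676165 = 6.0396791 → 6.0397.

6.0397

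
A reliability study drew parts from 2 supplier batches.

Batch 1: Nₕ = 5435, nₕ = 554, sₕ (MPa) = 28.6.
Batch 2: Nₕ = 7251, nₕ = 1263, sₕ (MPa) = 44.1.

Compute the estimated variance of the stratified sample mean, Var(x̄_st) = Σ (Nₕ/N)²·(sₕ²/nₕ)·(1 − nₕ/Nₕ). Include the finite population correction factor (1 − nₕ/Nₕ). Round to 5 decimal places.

N = 12686. Term for each stratum: Wₕ²sₕ²/nₕ·(1−nₕ/Nₕ).
Var(x̄_st) = 0.24337796 + 0.41543598 = 0.65881394 → 0.65881.

0.65881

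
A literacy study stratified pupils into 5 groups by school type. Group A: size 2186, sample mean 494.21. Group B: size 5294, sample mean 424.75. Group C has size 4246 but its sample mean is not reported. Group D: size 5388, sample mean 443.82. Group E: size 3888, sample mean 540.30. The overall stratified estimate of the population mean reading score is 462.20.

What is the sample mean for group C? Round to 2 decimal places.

444.22

Σ Nₕx̄ₕ = N·μ, so 4246·x̄_C = 21002·462.20 − (2186·494.21 + 5294·424.75 + 5388·443.82 + 3888·540.30).
= 9707124.4 − 7820958.12 = 1886166.28.
x̄_C = 1886166.28 / 4246 = 444.2219... → 444.22.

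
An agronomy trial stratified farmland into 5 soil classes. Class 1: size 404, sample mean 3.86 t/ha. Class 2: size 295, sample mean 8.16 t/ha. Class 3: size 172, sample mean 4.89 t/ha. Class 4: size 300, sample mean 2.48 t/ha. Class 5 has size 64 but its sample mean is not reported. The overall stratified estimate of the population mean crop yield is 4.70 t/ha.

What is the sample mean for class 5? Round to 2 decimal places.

3.95

Σ Nₕx̄ₕ = N·μ, so 64·x̄_5 = 1235·4.70 − (404·3.86 + 295·8.16 + 172·4.89 + 300·2.48).
= 5804.5 − 5551.72 = 252.78.
x̄_5 = 252.78 / 64 = 3.9497... → 3.95.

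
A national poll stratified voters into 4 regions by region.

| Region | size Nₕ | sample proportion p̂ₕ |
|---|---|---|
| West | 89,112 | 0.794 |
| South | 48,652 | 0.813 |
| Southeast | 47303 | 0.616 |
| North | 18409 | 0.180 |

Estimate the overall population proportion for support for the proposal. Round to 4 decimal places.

Wₕ = Nₕ/N with N = 203476: 0.4379, 0.2391, 0.2325, 0.0905.
p̂_st = 0.4379·0.794 + 0.2391·0.813 + 0.2325·0.616 + 0.0905·0.180 ≈ 0.701612... → 0.7016.

0.7016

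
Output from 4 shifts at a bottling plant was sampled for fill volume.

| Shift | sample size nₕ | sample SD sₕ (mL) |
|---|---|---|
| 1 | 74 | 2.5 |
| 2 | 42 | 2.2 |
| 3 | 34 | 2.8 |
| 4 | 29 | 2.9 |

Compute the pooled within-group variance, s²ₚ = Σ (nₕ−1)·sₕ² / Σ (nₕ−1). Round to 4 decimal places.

6.5651

Degrees of freedom: 73 + 41 + 33 + 28 = 175.
Σ(nₕ−1)sₕ² = 73·6.25 + 41·4.84 + 33·7.84 + 28·8.41 = 1148.89.
s²ₚ = 1148.89 / 175 = 6.565086... → 6.5651.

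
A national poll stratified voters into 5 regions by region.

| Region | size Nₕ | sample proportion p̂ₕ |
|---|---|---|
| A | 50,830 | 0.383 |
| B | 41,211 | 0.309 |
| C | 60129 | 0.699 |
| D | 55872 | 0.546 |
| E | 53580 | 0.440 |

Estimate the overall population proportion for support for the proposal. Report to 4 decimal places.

Wₕ = Nₕ/N with N = 261622: 0.1943, 0.1575, 0.2298, 0.2136, 0.2048.
p̂_st = 0.1943·0.383 + 0.1575·0.309 + 0.2298·0.699 + 0.2136·0.546 + 0.2048·0.440 ≈ 0.490454... → 0.4905.

0.4905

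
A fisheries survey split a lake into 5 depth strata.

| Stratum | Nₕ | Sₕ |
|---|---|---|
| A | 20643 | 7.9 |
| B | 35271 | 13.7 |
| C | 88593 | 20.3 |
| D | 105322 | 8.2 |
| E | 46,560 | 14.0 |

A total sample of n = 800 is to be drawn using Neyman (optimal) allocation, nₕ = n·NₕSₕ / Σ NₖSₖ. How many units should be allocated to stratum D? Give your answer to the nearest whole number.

A: NₕSₕ = 20643·7.9 = 163079.7
B: NₕSₕ = 35271·13.7 = 483212.7
C: NₕSₕ = 88593·20.3 = 1798437.9
D: NₕSₕ = 105322·8.2 = 863640.4
E: NₕSₕ = 46560·14.0 = 651840
Σ NₕSₕ = 3960210.7.
n_D = 800·863640.4/3960210.7 = 174.464... → 174.

174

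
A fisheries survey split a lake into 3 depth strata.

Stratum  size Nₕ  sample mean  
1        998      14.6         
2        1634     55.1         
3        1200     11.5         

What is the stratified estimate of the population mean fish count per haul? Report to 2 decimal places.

30.90

x̄_st = (Σ Nₕx̄ₕ) / (Σ Nₕ) = (998·14.6 + 1634·55.1 + 1200·11.5) / 3832
= 118404.2 / 3832 = 30.8988... → 30.90.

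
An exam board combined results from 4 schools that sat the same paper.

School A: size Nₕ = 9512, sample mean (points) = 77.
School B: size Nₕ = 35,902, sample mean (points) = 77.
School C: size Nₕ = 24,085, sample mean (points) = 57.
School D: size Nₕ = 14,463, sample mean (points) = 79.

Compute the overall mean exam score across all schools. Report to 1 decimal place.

N = 83962; weights Wₕ = Nₕ/N = (0.1133, 0.4276, 0.2869, 0.1723).
x̄_st = Σ Wₕ·x̄ₕ = 0.1133·77 + 0.4276·77 + 0.2869·57 + 0.1723·79 ≈ 71.607...
→ 71.6.

71.6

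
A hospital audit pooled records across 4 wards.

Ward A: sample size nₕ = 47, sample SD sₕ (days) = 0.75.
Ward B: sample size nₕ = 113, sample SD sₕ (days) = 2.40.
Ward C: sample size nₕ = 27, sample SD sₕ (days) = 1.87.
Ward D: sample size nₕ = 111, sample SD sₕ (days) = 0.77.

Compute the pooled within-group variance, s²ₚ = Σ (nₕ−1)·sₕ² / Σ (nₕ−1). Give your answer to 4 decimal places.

A: (47−1)·0.75² = 46·0.5625 = 25.875
B: (113−1)·2.40² = 112·5.76 = 645.12
C: (27−1)·1.87² = 26·3.4969 = 90.9194
D: (111−1)·0.77² = 110·0.5929 = 65.219
Numerator = 827.1334; denominator = Σ(nₕ−1) = 294.
s²ₚ = 827.1334/294 = 2.813379... → 2.8134.

2.8134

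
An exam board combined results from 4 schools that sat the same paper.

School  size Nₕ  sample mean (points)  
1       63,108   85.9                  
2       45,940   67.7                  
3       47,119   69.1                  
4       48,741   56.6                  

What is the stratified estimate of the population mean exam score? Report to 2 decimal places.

70.99

N = 63108 + 45940 + 47119 + 48741 = 204908.
Overall mean = Σ (Nₕ/N)·x̄ₕ — weight by population share, not a simple average.
Σ Nₕx̄ₕ = 63108·85.9 + 45940·67.7 + 47119·69.1 + 48741·56.6 = 5420977.2 + 3110138 + 3255922.9 + 2758740.6 = 14545778.7.
Divide by N: 14545778.7 / 204908 = 70.9869... → 70.99.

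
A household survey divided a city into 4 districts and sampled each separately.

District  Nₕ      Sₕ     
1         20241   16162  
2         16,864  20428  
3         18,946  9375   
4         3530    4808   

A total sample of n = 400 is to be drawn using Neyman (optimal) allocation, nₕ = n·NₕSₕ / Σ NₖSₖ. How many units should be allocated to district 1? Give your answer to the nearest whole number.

1: NₕSₕ = 20241·16162 = 327135042
2: NₕSₕ = 16864·20428 = 344497792
3: NₕSₕ = 18946·9375 = 177618750
4: NₕSₕ = 3530·4808 = 16972240
Σ NₕSₕ = 866223824.
n_1 = 400·327135042/866223824 = 151.063... → 151.

151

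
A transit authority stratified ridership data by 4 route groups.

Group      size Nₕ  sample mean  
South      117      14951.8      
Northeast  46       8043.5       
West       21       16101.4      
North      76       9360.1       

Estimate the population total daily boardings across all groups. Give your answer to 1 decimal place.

3168858.6

Estimate total by summing Nₕ·x̄ₕ over strata.
117·14951.8 + 46·8043.5 + 21·16101.4 + 76·9360.1 = 1749360.6 + 370001 + 338129.4 + 711367.6 = 3168858.6.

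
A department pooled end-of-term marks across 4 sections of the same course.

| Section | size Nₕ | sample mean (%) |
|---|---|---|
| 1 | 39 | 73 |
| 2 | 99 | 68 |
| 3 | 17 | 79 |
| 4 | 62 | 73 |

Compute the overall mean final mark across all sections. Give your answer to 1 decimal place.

N = 39 + 99 + 17 + 62 = 217.
Overall mean = Σ (Nₕ/N)·x̄ₕ — weight by population share, not a simple average.
Σ Nₕx̄ₕ = 39·73 + 99·68 + 17·79 + 62·73 = 2847 + 6732 + 1343 + 4526 = 15448.
Divide by N: 15448 / 217 = 71.189... → 71.2.

71.2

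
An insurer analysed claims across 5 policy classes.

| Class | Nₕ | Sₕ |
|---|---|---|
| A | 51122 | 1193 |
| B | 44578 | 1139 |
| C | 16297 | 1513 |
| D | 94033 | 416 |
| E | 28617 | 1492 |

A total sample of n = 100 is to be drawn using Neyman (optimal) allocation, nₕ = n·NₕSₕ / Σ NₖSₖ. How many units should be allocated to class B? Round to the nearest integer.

23

Σ NₕSₕ = 51122·1193 + 44578·1139 + 16297·1513 + 94033·416 + 28617·1492 = 218234541.
Share for B: 50774342/218234541 = 0.23266.
n_B = 100 × 0.23266 = 23.266... → 23.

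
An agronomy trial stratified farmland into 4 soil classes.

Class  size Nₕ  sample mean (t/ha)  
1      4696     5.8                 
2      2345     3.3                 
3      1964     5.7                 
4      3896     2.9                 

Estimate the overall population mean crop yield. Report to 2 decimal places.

4.45

N = 4696 + 2345 + 1964 + 3896 = 12901.
Overall mean = Σ (Nₕ/N)·x̄ₕ — weight by population share, not a simple average.
Σ Nₕx̄ₕ = 4696·5.8 + 2345·3.3 + 1964·5.7 + 3896·2.9 = 27236.8 + 7738.5 + 11194.8 + 11298.4 = 57468.5.
Divide by N: 57468.5 / 12901 = 4.4546... → 4.45.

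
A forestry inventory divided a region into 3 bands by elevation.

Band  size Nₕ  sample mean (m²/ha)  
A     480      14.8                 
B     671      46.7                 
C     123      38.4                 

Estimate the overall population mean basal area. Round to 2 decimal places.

33.88

N = 480 + 671 + 123 = 1274.
Overall mean = Σ (Nₕ/N)·x̄ₕ — weight by population share, not a simple average.
Σ Nₕx̄ₕ = 480·14.8 + 671·46.7 + 123·38.4 = 7104 + 31335.7 + 4723.2 = 43162.9.
Divide by N: 43162.9 / 1274 = 33.8798... → 33.88.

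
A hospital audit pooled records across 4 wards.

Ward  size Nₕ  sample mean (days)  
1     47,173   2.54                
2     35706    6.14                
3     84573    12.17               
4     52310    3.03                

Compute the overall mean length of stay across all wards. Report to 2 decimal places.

6.95

x̄_st = (Σ Nₕx̄ₕ) / (Σ Nₕ) = (47173·2.54 + 35706·6.14 + 84573·12.17 + 52310·3.03) / 219762
= 1526806.97 / 219762 = 6.9475... → 6.95.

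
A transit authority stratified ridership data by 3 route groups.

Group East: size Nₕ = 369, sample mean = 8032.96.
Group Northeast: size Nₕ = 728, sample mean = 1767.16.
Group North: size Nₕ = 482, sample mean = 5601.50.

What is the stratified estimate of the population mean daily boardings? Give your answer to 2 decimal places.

4401.89

x̄_st = (Σ Nₕx̄ₕ) / (Σ Nₕ) = (369·8032.96 + 728·1767.16 + 482·5601.50) / 1579
= 6950577.72 / 1579 = 4401.8858... → 4401.89.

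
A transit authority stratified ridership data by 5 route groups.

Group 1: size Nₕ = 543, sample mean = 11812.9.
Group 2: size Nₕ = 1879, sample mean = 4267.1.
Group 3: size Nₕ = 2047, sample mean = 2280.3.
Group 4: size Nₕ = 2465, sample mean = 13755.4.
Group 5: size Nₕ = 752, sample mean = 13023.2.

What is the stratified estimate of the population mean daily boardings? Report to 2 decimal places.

N = 543 + 1879 + 2047 + 2465 + 752 = 7686.
The stratified mean weights each stratum mean by its population share Nₕ/N.
Σ Nₕx̄ₕ = 543·11812.9 + 1879·4267.1 + 2047·2280.3 + 2465·13755.4 + 752·13023.2 = 6414404.7 + 8017880.9 + 4667774.1 + 33907061 + 9793446.4 = 62800567.1.
Divide by N: 62800567.1 / 7686 = 8170.7738... → 8170.77.

8170.77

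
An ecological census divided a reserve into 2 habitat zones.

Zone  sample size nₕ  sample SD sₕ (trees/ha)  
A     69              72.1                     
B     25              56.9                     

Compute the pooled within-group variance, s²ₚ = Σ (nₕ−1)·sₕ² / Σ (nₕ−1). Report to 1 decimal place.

4686.9

A: (69−1)·72.1² = 68·5198.41 = 353491.88
B: (25−1)·56.9² = 24·3237.61 = 77702.64
Numerator = 431194.52; denominator = Σ(nₕ−1) = 92.
s²ₚ = 431194.52/92 = 4686.897... → 4686.9.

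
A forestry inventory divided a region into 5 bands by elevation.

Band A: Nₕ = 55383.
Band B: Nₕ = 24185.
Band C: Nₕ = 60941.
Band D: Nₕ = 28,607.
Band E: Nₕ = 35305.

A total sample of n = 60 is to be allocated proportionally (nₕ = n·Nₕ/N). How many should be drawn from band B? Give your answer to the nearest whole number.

7

N = 55383 + 24185 + 60941 + 28607 + 35305 = 204421.
n_B = 60·24185/204421 = 7.099... → 7.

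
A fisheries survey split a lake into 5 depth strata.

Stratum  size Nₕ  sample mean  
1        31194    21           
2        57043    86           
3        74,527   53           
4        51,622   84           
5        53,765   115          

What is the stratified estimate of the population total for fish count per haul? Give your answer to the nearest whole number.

1: 31194·21 = 655074
2: 57043·86 = 4905698
3: 74527·53 = 3949931
4: 51622·84 = 4336248
5: 53765·115 = 6182975
τ̂ = Σ Nₕx̄ₕ = 20029926.

20029926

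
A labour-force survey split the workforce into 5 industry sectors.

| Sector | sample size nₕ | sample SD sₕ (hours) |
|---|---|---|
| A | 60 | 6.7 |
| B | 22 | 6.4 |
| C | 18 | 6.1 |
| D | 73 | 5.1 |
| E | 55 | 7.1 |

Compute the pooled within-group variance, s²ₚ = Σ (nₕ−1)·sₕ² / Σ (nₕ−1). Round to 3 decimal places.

39.175

Degrees of freedom: 59 + 21 + 17 + 72 + 54 = 223.
Σ(nₕ−1)sₕ² = 59·44.89 + 21·40.96 + 17·37.21 + 72·26.01 + 54·50.41 = 8736.1.
s²ₚ = 8736.1 / 223 = 39.17534... → 39.175.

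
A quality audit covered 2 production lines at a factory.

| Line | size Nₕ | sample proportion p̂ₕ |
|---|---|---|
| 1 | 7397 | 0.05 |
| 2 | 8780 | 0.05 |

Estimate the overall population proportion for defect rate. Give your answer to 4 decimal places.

Wₕ = Nₕ/N with N = 16177: 0.4573, 0.5427.
p̂_st = 0.4573·0.05 + 0.5427·0.05 ≈ 0.05 → 0.0500.

0.0500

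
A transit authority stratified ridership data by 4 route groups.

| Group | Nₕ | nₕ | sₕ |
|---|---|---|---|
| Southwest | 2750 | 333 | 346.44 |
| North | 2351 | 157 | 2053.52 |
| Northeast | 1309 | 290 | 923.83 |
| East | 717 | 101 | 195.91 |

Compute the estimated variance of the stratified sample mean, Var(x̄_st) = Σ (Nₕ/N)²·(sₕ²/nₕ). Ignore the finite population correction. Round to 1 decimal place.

3079.5

N = 7127; Wₕ = Nₕ/N.
group Southwest: (2750/7127)²·346.44²/333 = 53.6616
group North: (2351/7127)²·2053.52²/157 = 2922.7385
group Northeast: (1309/7127)²·923.83²/290 = 99.2777
group East: (717/7127)²·195.91²/101 = 3.8461
Sum = 3079.5239 → 3079.5.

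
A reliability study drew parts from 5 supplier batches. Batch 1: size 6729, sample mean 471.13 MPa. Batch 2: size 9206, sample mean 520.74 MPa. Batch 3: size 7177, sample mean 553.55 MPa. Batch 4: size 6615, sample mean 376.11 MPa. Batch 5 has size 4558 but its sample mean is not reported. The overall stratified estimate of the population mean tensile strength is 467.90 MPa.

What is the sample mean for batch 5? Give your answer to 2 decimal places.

Σ Nₕx̄ₕ = N·μ, so 4558·x̄_5 = 34285·467.90 − (6729·471.13 + 9206·520.74 + 7177·553.55 + 6615·376.11).
= 16041951.5 − 14424962.21 = 1616989.29.
x̄_5 = 1616989.29 / 4558 = 354.7585... → 354.76.

354.76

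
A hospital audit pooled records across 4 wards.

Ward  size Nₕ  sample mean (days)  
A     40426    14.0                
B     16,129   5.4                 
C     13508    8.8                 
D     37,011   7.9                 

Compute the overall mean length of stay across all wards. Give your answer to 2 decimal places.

9.94

x̄_st = (Σ Nₕx̄ₕ) / (Σ Nₕ) = (40426·14.0 + 16129·5.4 + 13508·8.8 + 37011·7.9) / 107074
= 1064317.9 / 107074 = 9.9400... → 9.94.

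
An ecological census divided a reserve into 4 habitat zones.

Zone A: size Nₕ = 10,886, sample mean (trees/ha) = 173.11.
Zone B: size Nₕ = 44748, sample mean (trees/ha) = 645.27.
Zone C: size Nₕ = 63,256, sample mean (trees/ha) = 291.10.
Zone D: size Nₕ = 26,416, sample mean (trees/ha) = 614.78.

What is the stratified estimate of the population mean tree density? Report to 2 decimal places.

N = 145306; weights Wₕ = Nₕ/N = (0.0749, 0.3080, 0.4353, 0.1818).
x̄_st = Σ Wₕ·x̄ₕ = 0.0749·173.11 + 0.3080·645.27 + 0.4353·291.10 + 0.1818·614.78 ≈ 450.1732...
→ 450.17.

450.17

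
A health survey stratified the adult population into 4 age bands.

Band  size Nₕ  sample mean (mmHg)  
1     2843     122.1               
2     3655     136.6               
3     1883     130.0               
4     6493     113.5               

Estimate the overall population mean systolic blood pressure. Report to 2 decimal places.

122.91

x̄_st = (Σ Nₕx̄ₕ) / (Σ Nₕ) = (2843·122.1 + 3655·136.6 + 1883·130.0 + 6493·113.5) / 14874
= 1828148.8 / 14874 = 122.9090... → 122.91.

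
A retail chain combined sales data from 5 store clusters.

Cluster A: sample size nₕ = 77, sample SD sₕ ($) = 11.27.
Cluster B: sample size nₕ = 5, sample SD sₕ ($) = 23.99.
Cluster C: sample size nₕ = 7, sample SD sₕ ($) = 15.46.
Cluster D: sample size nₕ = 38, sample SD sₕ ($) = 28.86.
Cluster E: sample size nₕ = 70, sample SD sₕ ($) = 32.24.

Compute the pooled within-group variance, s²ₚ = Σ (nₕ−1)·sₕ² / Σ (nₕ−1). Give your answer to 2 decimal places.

603.78

A: (77−1)·11.27² = 76·127.0129 = 9652.9804
B: (5−1)·23.99² = 4·575.5201 = 2302.0804
C: (7−1)·15.46² = 6·239.0116 = 1434.0696
D: (38−1)·28.86² = 37·832.8996 = 30817.2852
E: (70−1)·32.24² = 69·1039.4176 = 71719.8144
Numerator = 115926.23; denominator = Σ(nₕ−1) = 192.
s²ₚ = 115926.23/192 = 603.7824... → 603.78.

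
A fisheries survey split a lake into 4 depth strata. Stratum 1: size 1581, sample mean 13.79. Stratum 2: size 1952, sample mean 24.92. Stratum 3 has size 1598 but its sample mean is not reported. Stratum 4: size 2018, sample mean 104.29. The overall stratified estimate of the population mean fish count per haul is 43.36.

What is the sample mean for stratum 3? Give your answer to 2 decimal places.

N = 1581 + 1952 + 1598 + 2018 = 7149.
Overall total = μ·N = 43.36·7149 = 309980.64.
Subtract the known strata: 1581·13.79 + 1952·24.92 + 2018·104.29 = 280903.05.
Remaining total for stratum 3: 309980.64 − 280903.05 = 29077.59.
Divide by its size: 29077.59 / 1598 = 18.1962... → 18.20.

18.20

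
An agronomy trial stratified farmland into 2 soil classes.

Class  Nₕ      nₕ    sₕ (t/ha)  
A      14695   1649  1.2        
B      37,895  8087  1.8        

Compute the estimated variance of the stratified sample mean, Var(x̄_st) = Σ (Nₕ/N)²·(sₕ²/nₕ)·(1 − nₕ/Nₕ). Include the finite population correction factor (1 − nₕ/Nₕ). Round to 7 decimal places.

N = 52590; Wₕ = Nₕ/N.
class A: (14695/52590)²·1.2²/1649·(1 − 1649/14695) = 0.0000605316
class B: (37895/52590)²·1.8²/8087·(1 − 8087/37895) = 0.0001636311
Sum = 0.0002241628 → 0.0002242.

0.0002242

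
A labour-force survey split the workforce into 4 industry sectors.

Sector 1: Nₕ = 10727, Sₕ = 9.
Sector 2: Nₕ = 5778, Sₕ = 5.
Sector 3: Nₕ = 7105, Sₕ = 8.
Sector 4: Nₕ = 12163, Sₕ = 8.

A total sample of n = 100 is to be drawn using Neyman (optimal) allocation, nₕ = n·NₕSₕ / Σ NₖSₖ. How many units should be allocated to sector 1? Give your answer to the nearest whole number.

Σ NₕSₕ = 10727·9 + 5778·5 + 7105·8 + 12163·8 = 279577.
Share for 1: 96543/279577 = 0.34532.
n_1 = 100 × 0.34532 = 34.532... → 35.

35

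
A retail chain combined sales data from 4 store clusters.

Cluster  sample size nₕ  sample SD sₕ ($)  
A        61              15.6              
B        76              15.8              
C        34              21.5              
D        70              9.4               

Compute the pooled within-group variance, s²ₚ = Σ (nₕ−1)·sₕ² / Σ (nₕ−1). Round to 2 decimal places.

A: (61−1)·15.6² = 60·243.36 = 14601.6
B: (76−1)·15.8² = 75·249.64 = 18723
C: (34−1)·21.5² = 33·462.25 = 15254.25
D: (70−1)·9.4² = 69·88.36 = 6096.84
Numerator = 54675.69; denominator = Σ(nₕ−1) = 237.
s²ₚ = 54675.69/237 = 230.6991... → 230.70.

230.70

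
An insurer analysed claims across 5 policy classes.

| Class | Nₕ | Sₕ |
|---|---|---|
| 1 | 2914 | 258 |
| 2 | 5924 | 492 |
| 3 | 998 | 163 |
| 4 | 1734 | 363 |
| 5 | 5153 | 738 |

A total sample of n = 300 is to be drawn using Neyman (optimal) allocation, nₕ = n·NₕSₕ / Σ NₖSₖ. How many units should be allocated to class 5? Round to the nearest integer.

138

1: NₕSₕ = 2914·258 = 751812
2: NₕSₕ = 5924·492 = 2914608
3: NₕSₕ = 998·163 = 162674
4: NₕSₕ = 1734·363 = 629442
5: NₕSₕ = 5153·738 = 3802914
Σ NₕSₕ = 8261450.
n_5 = 300·3802914/8261450 = 138.096... → 138.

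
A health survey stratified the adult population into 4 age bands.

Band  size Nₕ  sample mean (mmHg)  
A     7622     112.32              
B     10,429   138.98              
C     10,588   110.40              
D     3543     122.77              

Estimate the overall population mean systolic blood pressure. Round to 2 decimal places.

121.48

N = 32182; weights Wₕ = Nₕ/N = (0.2368, 0.3241, 0.3290, 0.1101).
x̄_st = Σ Wₕ·x̄ₕ = 0.2368·112.32 + 0.3241·138.98 + 0.3290·110.40 + 0.1101·122.77 ≈ 121.4783...
→ 121.48.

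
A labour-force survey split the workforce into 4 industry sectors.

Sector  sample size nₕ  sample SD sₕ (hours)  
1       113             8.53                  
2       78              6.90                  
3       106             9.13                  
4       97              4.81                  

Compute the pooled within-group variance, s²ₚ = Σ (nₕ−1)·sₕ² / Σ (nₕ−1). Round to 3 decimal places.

58.433

Degrees of freedom: 112 + 77 + 105 + 96 = 390.
Σ(nₕ−1)sₕ² = 112·72.7609 + 77·47.61 + 105·83.3569 + 96·23.1361 = 22788.7309.
s²ₚ = 22788.7309 / 390 = 58.43264... → 58.433.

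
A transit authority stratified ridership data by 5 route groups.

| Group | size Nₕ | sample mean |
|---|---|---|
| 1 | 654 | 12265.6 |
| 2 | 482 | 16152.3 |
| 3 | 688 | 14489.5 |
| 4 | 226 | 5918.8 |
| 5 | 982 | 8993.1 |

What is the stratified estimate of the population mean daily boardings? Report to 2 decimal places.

11855.13

x̄_st = (Σ Nₕx̄ₕ) / (Σ Nₕ) = (654·12265.6 + 482·16152.3 + 688·14489.5 + 226·5918.8 + 982·8993.1) / 3032
= 35944760 / 3032 = 11855.1319... → 11855.13.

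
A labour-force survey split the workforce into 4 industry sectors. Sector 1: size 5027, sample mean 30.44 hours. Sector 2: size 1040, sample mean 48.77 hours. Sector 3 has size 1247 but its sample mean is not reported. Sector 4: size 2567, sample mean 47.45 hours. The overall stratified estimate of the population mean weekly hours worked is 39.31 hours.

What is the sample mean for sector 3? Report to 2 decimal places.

N = 5027 + 1040 + 1247 + 2567 = 9881.
Overall total = μ·N = 39.31·9881 = 388422.11.
Subtract the known strata: 5027·30.44 + 1040·48.77 + 2567·47.45 = 325546.83.
Remaining total for sector 3: 388422.11 − 325546.83 = 62875.28.
Divide by its size: 62875.28 / 1247 = 50.4212... → 50.42.

50.42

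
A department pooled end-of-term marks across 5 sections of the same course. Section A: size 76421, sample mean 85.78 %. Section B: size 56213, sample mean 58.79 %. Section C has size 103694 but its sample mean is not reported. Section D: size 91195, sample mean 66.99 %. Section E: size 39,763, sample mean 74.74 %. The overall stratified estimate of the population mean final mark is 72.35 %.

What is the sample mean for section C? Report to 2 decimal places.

N = 76421 + 56213 + 103694 + 91195 + 39763 = 367286.
Overall total = μ·N = 72.35·367286 = 26573142.1.
Subtract the known strata: 76421·85.78 + 56213·58.79 + 91195·66.99 + 39763·74.74 = 18941195.32.
Remaining total for section C: 26573142.1 − 18941195.32 = 7631946.78.
Divide by its size: 7631946.78 / 103694 = 73.6007... → 73.60.

73.60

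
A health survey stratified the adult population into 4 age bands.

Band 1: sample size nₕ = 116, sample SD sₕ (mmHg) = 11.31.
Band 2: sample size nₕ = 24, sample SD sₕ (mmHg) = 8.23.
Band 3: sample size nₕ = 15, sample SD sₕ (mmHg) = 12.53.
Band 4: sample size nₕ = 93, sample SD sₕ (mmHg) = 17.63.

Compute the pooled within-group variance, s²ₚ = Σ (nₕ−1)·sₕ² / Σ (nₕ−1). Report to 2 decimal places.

1: (116−1)·11.31² = 115·127.9161 = 14710.3515
2: (24−1)·8.23² = 23·67.7329 = 1557.8567
3: (15−1)·12.53² = 14·157.0009 = 2198.0126
4: (93−1)·17.63² = 92·310.8169 = 28595.1548
Numerator = 47061.3756; denominator = Σ(nₕ−1) = 244.
s²ₚ = 47061.3756/244 = 192.8745... → 192.87.

192.87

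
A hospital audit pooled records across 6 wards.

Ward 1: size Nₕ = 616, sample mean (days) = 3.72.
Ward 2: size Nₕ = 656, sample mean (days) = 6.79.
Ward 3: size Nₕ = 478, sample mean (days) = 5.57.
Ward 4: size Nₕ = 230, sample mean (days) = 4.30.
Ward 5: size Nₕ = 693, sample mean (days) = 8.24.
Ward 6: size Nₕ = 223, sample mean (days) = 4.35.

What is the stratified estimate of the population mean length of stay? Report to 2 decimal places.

5.90

N = 2896; weights Wₕ = Nₕ/N = (0.2127, 0.2265, 0.1651, 0.0794, 0.2393, 0.0770).
x̄_st = Σ Wₕ·x̄ₕ = 0.2127·3.72 + 0.2265·6.79 + 0.1651·5.57 + 0.0794·4.30 + 0.2393·8.24 + 0.0770·4.35 ≈ 5.8970...
→ 5.90.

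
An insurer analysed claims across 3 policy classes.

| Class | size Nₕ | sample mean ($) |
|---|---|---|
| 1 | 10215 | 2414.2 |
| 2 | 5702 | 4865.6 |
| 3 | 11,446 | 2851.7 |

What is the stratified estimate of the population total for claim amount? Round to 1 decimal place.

85045262.4

Estimate total by summing Nₕ·x̄ₕ over strata.
10215·2414.2 + 5702·4865.6 + 11446·2851.7 = 24661053 + 27743651.2 + 32640558.2 = 85045262.4.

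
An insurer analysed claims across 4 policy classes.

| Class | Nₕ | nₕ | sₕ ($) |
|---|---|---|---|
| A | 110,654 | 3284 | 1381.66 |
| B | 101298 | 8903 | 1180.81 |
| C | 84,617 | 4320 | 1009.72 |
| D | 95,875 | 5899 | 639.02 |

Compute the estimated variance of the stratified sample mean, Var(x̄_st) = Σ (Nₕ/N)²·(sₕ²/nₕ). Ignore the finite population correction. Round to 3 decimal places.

71.752

N = 392444. Term for each stratum: Wₕ²sₕ²/nₕ.
Var(x̄_st) = 46.214480 + 10.434461 + 10.971804 + 4.131482 = 71.752227 → 71.752.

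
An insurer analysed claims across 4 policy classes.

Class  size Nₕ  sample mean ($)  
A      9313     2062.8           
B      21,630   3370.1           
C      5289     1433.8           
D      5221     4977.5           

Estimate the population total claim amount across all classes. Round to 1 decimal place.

Estimate total by summing Nₕ·x̄ₕ over strata.
9313·2062.8 + 21630·3370.1 + 5289·1433.8 + 5221·4977.5 = 19210856.4 + 72895263 + 7583368.2 + 25987527.5 = 125677015.1.

125677015.1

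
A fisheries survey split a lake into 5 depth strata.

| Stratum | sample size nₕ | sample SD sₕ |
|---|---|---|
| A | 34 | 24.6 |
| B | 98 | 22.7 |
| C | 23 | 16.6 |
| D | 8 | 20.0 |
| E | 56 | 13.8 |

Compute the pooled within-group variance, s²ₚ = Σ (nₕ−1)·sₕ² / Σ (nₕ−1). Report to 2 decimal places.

417.24

A: (34−1)·24.6² = 33·605.16 = 19970.28
B: (98−1)·22.7² = 97·515.29 = 49983.13
C: (23−1)·16.6² = 22·275.56 = 6062.32
D: (8−1)·20.0² = 7·400 = 2800
E: (56−1)·13.8² = 55·190.44 = 10474.2
Numerator = 89289.93; denominator = Σ(nₕ−1) = 214.
s²ₚ = 89289.93/214 = 417.2427... → 417.24.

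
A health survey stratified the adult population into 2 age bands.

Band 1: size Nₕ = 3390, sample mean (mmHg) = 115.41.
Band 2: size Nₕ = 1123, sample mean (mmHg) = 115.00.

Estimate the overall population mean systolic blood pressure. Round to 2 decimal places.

115.31

N = 4513; weights Wₕ = Nₕ/N = (0.7512, 0.2488).
x̄_st = Σ Wₕ·x̄ₕ = 0.7512·115.41 + 0.2488·115.00 ≈ 115.3080...
→ 115.31.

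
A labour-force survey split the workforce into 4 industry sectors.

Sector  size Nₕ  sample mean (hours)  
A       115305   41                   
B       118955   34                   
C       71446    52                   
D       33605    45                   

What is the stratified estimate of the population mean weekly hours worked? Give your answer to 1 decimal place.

41.3

x̄_st = (Σ Nₕx̄ₕ) / (Σ Nₕ) = (115305·41 + 118955·34 + 71446·52 + 33605·45) / 339311
= 13999392 / 339311 = 41.258... → 41.3.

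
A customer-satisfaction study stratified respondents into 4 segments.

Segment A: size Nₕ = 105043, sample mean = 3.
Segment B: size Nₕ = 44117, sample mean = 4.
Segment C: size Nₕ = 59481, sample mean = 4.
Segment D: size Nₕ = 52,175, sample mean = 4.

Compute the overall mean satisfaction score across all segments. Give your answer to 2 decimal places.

N = 105043 + 44117 + 59481 + 52175 = 260816.
Overall mean = Σ (Nₕ/N)·x̄ₕ — weight by population share, not a simple average.
Σ Nₕx̄ₕ = 105043·3 + 44117·4 + 59481·4 + 52175·4 = 315129 + 176468 + 237924 + 208700 = 938221.
Divide by N: 938221 / 260816 = 3.5973... → 3.60.

3.60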